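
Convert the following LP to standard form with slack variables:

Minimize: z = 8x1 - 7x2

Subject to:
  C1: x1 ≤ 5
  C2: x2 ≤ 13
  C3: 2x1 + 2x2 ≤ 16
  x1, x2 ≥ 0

min z = 8x1 - 7x2

s.t.
  x1 + s1 = 5
  x2 + s2 = 13
  2x1 + 2x2 + s3 = 16
  x1, x2, s1, s2, s3 ≥ 0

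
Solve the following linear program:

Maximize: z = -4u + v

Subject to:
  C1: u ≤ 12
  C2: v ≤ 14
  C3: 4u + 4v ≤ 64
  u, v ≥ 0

Evaluate the objective at each vertex of the feasible region:
  z(0, 0) = 0
  z(12, 0) = -48
  z(12, 4) = -44
  z(2, 14) = 6
  z(0, 14) = 14  ←
The maximum is at u = 0, v = 14.

u = 0, v = 14, z = 14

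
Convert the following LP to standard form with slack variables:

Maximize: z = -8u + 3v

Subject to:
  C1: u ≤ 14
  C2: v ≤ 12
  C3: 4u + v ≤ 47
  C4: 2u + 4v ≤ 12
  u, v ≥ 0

max z = -8u + 3v

s.t.
  u + s1 = 14
  v + s2 = 12
  4u + v + s3 = 47
  2u + 4v + s4 = 12
  u, v, s1, s2, s3, s4 ≥ 0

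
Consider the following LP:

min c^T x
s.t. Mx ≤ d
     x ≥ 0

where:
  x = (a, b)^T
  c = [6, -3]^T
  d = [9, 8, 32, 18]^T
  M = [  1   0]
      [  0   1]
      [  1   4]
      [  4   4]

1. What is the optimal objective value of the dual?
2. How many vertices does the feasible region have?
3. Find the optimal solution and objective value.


1. -13.5
2. 3
3. a = 0, b = 4.5, z = -13.5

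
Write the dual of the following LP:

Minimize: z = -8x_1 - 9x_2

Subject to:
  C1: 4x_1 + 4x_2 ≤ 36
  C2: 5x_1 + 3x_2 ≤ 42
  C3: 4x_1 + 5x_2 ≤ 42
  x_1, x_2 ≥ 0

Primal min cᵀx s.t. Ax ≤ b, x ≥ 0  →  Dual max −bᵀy s.t. Aᵀy ≥ −c, y ≥ 0.

Maximize: z = -36y1 - 42y2 - 42y3

Subject to:
  4y1 + 5y2 + 4y3 ≥ 8
  4y1 + 3y2 + 5y3 ≥ 9
  y1, y2, y3 ≥ 0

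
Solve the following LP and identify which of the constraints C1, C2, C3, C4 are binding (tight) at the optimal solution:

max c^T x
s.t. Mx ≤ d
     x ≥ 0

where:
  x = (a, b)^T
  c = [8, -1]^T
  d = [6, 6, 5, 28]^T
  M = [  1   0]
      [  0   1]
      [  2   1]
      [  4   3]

At a = 2.5, b = 0, compute slack b - a·x for each constraint:
  C1: 6 − 2.5 = 3.5  (slack)
  C2: 6 − 0 = 6  (slack)
  C3: 5 − 5 = 0  (binding)
  C4: 28 − 10 = 18  (slack)

Optimal: a = 2.5, b = 0
Binding: C3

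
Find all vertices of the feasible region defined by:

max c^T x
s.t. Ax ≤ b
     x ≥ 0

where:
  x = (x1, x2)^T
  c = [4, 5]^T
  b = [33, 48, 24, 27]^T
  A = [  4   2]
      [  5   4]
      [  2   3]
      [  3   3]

(0, 0), (8.25, 0), (7.5, 1.5), (3, 6), (0, 8)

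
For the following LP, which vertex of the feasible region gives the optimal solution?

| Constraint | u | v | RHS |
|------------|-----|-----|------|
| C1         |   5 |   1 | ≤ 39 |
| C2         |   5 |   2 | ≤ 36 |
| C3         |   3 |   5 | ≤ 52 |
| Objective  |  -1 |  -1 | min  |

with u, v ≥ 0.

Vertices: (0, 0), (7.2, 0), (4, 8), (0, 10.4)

Evaluate the objective at each vertex of the feasible region:
  z(0, 0) = 0
  z(7.2, 0) = -7.2
  z(4, 8) = -12  ←
  z(0, 10.4) = -10.4
The minimum is at u = 4, v = 8.

(4, 8)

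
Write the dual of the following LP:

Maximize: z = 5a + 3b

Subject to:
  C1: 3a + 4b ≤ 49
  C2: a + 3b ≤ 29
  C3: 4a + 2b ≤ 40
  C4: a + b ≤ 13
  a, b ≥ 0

Primal max cᵀx s.t. Ax ≤ b, x ≥ 0  →  Dual min bᵀy s.t. Aᵀy ≥ c, y ≥ 0.

Minimize: z = 49y1 + 29y2 + 40y3 + 13y4

Subject to:
  3y1 + y2 + 4y3 + y4 ≥ 5
  4y1 + 3y2 + 2y3 + y4 ≥ 3
  y1, y2, y3, y4 ≥ 0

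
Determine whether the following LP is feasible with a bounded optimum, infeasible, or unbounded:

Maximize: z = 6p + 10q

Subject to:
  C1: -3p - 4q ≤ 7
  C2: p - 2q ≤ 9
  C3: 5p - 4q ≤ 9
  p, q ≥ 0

Unbounded (objective can increase without bound)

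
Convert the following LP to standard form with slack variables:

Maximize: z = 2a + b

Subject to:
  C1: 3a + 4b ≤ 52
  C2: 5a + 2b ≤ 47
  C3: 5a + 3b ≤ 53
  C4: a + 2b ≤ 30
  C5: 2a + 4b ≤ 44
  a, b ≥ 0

max z = 2a + b

s.t.
  3a + 4b + s1 = 52
  5a + 2b + s2 = 47
  5a + 3b + s3 = 53
  a + 2b + s4 = 30
  2a + 4b + s5 = 44
  a, b, s1, s2, s3, s4, s5 ≥ 0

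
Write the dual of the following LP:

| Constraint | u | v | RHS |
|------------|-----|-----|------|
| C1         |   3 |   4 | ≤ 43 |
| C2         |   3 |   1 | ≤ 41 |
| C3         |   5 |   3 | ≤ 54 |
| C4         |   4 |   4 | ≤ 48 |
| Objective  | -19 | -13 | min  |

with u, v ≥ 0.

Primal min cᵀx s.t. Ax ≤ b, x ≥ 0  →  Dual max −bᵀy s.t. Aᵀy ≥ −c, y ≥ 0.

Maximize: z = -43y1 - 41y2 - 54y3 - 48y4

Subject to:
  3y1 + 3y2 + 5y3 + 4y4 ≥ 19
  4y1 + y2 + 3y3 + 4y4 ≥ 13
  y1, y2, y3, y4 ≥ 0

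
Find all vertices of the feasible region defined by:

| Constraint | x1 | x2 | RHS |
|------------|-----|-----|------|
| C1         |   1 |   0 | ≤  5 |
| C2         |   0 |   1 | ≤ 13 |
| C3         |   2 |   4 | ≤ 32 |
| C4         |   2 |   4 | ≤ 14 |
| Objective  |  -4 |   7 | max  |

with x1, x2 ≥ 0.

(0, 0), (5, 0), (5, 1), (0, 3.5)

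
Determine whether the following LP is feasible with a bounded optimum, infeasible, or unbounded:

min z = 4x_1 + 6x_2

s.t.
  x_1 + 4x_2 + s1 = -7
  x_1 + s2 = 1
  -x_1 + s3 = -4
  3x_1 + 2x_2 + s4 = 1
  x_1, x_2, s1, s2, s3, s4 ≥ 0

Infeasible (no feasible solution exists)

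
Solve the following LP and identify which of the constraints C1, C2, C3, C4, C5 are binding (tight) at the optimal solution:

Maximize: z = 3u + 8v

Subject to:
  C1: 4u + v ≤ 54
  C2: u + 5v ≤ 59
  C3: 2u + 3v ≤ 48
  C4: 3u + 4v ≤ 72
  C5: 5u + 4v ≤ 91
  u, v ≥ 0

At u = 9, v = 10, compute slack b - a·x for each constraint:
  C1: 54 − 46 = 8  (slack)
  C2: 59 − 59 = 0  (binding)
  C3: 48 − 48 = 0  (binding)
  C4: 72 − 67 = 5  (slack)
  C5: 91 − 85 = 6  (slack)

Optimal: u = 9, v = 10
Binding: C2, C3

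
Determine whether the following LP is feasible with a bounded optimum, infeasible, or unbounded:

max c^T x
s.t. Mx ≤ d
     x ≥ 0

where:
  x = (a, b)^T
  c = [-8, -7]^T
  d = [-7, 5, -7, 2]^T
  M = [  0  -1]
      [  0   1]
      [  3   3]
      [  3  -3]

Infeasible (no feasible solution exists)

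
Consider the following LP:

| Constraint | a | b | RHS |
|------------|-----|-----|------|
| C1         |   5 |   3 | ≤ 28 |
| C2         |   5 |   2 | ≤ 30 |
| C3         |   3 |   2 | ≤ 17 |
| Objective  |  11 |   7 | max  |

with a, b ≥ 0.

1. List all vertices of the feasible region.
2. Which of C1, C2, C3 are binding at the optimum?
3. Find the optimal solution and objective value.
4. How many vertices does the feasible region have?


1. (0, 0), (5.6, 0), (5, 1), (0, 8.5)
2. C1, C3
3. a = 5, b = 1, z = 62
4. 4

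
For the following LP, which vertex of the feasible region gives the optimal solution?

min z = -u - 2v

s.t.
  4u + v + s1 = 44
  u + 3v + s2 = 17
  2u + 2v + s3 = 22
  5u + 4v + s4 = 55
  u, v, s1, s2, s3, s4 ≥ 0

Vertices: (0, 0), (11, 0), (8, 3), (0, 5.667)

Evaluate the objective at each vertex of the feasible region:
  z(0, 0) = 0
  z(11, 0) = -11
  z(8, 3) = -14  ←
  z(0, 5.667) = -11.33
The minimum is at u = 8, v = 3.

(8, 3)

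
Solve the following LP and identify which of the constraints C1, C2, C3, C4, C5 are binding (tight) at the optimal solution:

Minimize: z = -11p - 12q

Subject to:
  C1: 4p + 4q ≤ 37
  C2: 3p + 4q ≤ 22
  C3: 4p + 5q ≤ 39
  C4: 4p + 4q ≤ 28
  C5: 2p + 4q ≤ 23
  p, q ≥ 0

At p = 6, q = 1, compute slack b - a·x for each constraint:
  C1: 37 − 28 = 9  (slack)
  C2: 22 − 22 = 0  (binding)
  C3: 39 − 29 = 10  (slack)
  C4: 28 − 28 = 0  (binding)
  C5: 23 − 16 = 7  (slack)

Optimal: p = 6, q = 1
Binding: C2, C4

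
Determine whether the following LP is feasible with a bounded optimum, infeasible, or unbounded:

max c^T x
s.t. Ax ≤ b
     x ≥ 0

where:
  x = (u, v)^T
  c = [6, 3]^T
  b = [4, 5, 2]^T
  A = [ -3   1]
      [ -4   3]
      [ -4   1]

Unbounded (objective can increase without bound)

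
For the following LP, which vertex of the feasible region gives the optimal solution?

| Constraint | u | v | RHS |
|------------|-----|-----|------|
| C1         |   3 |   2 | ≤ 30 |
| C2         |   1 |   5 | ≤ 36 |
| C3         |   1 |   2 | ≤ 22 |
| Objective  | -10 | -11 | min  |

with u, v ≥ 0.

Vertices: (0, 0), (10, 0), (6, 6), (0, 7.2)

Evaluate the objective at each vertex of the feasible region:
  z(0, 0) = 0
  z(10, 0) = -100
  z(6, 6) = -126  ←
  z(0, 7.2) = -79.2
The minimum is at u = 6, v = 6.

(6, 6)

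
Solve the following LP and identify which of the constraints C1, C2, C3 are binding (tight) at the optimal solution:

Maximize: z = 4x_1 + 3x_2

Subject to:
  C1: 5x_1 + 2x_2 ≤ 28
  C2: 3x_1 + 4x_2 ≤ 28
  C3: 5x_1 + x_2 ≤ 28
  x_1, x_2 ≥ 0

At x_1 = 4, x_2 = 4, compute slack b - a·x for each constraint:
  C1: 28 − 28 = 0  (binding)
  C2: 28 − 28 = 0  (binding)
  C3: 28 − 24 = 4  (slack)

Optimal: x_1 = 4, x_2 = 4
Binding: C1, C2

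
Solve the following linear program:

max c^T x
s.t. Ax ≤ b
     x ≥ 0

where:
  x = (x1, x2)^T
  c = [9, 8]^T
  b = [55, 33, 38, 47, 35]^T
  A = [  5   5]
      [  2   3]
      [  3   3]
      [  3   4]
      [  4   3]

Evaluate the objective at each vertex of the feasible region:
  z(0, 0) = 0
  z(8.75, 0) = 78.75
  z(2, 9) = 90  ←
  z(0, 11) = 88
The maximum is at x1 = 2, x2 = 9.

x1 = 2, x2 = 9, z = 90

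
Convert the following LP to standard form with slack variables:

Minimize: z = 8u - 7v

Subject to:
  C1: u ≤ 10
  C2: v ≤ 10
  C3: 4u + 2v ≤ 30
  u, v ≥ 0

min z = 8u - 7v

s.t.
  u + s1 = 10
  v + s2 = 10
  4u + 2v + s3 = 30
  u, v, s1, s2, s3 ≥ 0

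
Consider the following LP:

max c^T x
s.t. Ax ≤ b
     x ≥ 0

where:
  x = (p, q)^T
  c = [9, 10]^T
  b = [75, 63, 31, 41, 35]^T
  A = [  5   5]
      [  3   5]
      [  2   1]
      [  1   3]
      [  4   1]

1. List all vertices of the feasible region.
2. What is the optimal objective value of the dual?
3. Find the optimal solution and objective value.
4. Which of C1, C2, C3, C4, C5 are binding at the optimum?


1. (0, 0), (8.75, 0), (6.667, 8.333), (6, 9), (0, 12.6)
2. 144
3. p = 6, q = 9, z = 144
4. C1, C2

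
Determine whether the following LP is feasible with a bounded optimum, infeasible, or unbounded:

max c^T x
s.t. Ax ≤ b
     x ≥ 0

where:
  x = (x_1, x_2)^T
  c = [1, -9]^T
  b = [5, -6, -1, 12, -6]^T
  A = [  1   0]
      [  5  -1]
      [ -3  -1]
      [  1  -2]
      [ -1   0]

Infeasible (no feasible solution exists)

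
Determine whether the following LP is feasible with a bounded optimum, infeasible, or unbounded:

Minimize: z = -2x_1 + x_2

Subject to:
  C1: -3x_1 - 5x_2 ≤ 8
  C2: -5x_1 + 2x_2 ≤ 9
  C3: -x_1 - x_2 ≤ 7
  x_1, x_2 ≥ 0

Unbounded (objective can decrease without bound)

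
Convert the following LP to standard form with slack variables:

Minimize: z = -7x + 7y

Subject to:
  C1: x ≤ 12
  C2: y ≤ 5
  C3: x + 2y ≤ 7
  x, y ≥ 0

min z = -7x + 7y

s.t.
  x + s1 = 12
  y + s2 = 5
  x + 2y + s3 = 7
  x, y, s1, s2, s3 ≥ 0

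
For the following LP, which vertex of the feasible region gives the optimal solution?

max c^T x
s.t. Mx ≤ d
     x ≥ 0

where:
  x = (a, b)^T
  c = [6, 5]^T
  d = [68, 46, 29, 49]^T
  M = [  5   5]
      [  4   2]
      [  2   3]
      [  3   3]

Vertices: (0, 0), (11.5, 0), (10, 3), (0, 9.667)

Evaluate the objective at each vertex of the feasible region:
  z(0, 0) = 0
  z(11.5, 0) = 69
  z(10, 3) = 75  ←
  z(0, 9.667) = 48.33
The maximum is at a = 10, b = 3.

(10, 3)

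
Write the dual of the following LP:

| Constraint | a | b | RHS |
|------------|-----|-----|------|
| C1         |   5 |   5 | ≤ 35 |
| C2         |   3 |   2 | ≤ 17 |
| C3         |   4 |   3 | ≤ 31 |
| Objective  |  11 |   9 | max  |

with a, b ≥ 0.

Primal max cᵀx s.t. Ax ≤ b, x ≥ 0  →  Dual min bᵀy s.t. Aᵀy ≥ c, y ≥ 0.

Minimize: z = 35y1 + 17y2 + 31y3

Subject to:
  5y1 + 3y2 + 4y3 ≥ 11
  5y1 + 2y2 + 3y3 ≥ 9
  y1, y2, y3 ≥ 0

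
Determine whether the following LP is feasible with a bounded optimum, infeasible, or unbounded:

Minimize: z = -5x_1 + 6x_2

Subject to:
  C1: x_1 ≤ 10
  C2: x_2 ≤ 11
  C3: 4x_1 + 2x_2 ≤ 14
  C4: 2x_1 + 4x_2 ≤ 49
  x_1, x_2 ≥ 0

Feasible with a bounded optimal solution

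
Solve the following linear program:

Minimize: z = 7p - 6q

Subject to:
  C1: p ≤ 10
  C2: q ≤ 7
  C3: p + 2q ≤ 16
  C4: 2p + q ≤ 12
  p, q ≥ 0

Evaluate the objective at each vertex of the feasible region:
  z(0, 0) = 0
  z(6, 0) = 42
  z(2.667, 6.667) = -21.33
  z(2, 7) = -28
  z(0, 7) = -42  ←
The minimum is at p = 0, q = 7.

p = 0, q = 7, z = -42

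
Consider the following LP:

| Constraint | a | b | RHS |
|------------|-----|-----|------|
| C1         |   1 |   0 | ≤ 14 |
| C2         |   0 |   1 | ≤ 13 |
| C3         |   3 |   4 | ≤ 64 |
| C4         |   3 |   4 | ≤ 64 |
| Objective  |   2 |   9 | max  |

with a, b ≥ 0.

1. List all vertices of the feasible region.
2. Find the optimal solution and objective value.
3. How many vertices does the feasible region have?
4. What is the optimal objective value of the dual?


1. (0, 0), (14, 0), (14, 5.5), (4, 13), (0, 13)
2. a = 4, b = 13, z = 125
3. 5
4. 125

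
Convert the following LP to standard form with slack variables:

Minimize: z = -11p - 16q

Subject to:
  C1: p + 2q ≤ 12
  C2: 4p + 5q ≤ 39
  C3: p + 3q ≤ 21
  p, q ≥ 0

min z = -11p - 16q

s.t.
  p + 2q + s1 = 12
  4p + 5q + s2 = 39
  p + 3q + s3 = 21
  p, q, s1, s2, s3 ≥ 0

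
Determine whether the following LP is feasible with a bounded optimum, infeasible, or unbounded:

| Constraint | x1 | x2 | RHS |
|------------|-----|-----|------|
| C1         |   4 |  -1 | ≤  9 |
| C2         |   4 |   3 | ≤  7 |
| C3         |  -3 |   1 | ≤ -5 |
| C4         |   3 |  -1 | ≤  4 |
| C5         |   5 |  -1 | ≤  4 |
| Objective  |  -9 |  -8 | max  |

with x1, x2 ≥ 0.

Infeasible (no feasible solution exists)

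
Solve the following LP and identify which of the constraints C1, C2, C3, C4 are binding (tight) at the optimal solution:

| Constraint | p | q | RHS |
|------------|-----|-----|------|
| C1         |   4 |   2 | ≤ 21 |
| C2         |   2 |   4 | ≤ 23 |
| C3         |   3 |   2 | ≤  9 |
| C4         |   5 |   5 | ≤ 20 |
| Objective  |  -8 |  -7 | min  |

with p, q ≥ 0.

At p = 1, q = 3, compute slack b - a·x for each constraint:
  C1: 21 − 10 = 11  (slack)
  C2: 23 − 14 = 9  (slack)
  C3: 9 − 9 = 0  (binding)
  C4: 20 − 20 = 0  (binding)

Optimal: p = 1, q = 3
Binding: C3, C4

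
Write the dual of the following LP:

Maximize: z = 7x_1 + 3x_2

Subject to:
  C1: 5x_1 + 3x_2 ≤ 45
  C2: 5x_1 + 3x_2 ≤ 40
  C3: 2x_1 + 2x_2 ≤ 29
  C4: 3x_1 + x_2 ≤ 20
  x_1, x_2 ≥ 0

Primal max cᵀx s.t. Ax ≤ b, x ≥ 0  →  Dual min bᵀy s.t. Aᵀy ≥ c, y ≥ 0.

Minimize: z = 45y1 + 40y2 + 29y3 + 20y4

Subject to:
  5y1 + 5y2 + 2y3 + 3y4 ≥ 7
  3y1 + 3y2 + 2y3 + y4 ≥ 3
  y1, y2, y3, y4 ≥ 0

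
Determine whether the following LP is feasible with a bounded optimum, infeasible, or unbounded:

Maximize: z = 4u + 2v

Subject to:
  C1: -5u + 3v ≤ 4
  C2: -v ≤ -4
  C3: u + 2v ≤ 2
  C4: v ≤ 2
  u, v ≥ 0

Infeasible (no feasible solution exists)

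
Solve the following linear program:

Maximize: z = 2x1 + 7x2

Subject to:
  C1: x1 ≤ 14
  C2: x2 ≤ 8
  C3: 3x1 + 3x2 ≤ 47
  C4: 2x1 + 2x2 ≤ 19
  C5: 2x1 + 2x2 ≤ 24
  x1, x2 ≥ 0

Evaluate the objective at each vertex of the feasible region:
  z(0, 0) = 0
  z(9.5, 0) = 19
  z(1.5, 8) = 59  ←
  z(0, 8) = 56
The maximum is at x1 = 1.5, x2 = 8.

x1 = 1.5, x2 = 8, z = 59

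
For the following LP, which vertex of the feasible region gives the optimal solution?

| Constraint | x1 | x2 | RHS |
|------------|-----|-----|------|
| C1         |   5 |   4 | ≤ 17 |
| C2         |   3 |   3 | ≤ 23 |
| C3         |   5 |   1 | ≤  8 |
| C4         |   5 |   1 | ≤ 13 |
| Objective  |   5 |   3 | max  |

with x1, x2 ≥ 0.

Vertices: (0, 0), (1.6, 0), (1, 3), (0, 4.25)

Evaluate the objective at each vertex of the feasible region:
  z(0, 0) = 0
  z(1.6, 0) = 8
  z(1, 3) = 14  ←
  z(0, 4.25) = 12.75
The maximum is at x1 = 1, x2 = 3.

(1, 3)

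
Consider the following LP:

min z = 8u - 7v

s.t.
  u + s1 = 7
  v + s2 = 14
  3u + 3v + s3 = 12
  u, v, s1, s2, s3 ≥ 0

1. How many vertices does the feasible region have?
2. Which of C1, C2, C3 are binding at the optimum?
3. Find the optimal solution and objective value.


1. 3
2. C3
3. u = 0, v = 4, z = -28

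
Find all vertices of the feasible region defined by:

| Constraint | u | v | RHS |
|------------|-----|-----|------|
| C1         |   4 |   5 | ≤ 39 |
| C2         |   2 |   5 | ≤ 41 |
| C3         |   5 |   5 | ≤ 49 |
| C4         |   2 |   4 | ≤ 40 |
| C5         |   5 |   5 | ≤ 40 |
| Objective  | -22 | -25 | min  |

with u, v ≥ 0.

(0, 0), (8, 0), (1, 7), (0, 7.8)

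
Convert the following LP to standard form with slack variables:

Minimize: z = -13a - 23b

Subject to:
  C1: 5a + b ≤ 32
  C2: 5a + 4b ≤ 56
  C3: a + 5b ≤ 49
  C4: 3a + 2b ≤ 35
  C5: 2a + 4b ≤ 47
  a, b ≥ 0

min z = -13a - 23b

s.t.
  5a + b + s1 = 32
  5a + 4b + s2 = 56
  a + 5b + s3 = 49
  3a + 2b + s4 = 35
  2a + 4b + s5 = 47
  a, b, s1, s2, s3, s4, s5 ≥ 0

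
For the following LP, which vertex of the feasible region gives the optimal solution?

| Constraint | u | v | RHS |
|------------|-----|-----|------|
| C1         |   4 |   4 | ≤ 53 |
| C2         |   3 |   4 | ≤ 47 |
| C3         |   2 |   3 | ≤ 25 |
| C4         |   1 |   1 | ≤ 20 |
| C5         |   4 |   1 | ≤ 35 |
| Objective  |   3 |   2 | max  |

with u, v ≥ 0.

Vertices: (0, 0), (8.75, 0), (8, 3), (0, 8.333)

Evaluate the objective at each vertex of the feasible region:
  z(0, 0) = 0
  z(8.75, 0) = 26.25
  z(8, 3) = 30  ←
  z(0, 8.333) = 16.67
The maximum is at u = 8, v = 3.

(8, 3)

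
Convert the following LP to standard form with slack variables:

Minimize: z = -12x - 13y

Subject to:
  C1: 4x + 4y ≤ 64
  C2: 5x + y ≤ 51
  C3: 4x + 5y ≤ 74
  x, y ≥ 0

min z = -12x - 13y

s.t.
  4x + 4y + s1 = 64
  5x + y + s2 = 51
  4x + 5y + s3 = 74
  x, y, s1, s2, s3 ≥ 0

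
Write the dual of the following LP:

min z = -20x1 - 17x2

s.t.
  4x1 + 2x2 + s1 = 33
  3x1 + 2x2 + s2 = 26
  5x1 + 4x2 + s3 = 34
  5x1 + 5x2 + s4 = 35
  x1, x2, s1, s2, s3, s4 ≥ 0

Primal min cᵀx s.t. Ax ≤ b, x ≥ 0  →  Dual max −bᵀy s.t. Aᵀy ≥ −c, y ≥ 0.

Maximize: z = -33y1 - 26y2 - 34y3 - 35y4

Subject to:
  4y1 + 3y2 + 5y3 + 5y4 ≥ 20
  2y1 + 2y2 + 4y3 + 5y4 ≥ 17
  y1, y2, y3, y4 ≥ 0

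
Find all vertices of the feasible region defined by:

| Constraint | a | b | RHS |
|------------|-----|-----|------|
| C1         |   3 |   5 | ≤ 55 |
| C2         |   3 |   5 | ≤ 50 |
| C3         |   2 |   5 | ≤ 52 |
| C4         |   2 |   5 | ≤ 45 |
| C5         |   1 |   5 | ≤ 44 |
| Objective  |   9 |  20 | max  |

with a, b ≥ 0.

(0, 0), (16.67, 0), (5, 7), (1, 8.6), (0, 8.8)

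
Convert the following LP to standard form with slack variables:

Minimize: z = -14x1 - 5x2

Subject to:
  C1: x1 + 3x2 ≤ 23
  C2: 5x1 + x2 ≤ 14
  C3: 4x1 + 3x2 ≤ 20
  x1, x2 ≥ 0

min z = -14x1 - 5x2

s.t.
  x1 + 3x2 + s1 = 23
  5x1 + x2 + s2 = 14
  4x1 + 3x2 + s3 = 20
  x1, x2, s1, s2, s3 ≥ 0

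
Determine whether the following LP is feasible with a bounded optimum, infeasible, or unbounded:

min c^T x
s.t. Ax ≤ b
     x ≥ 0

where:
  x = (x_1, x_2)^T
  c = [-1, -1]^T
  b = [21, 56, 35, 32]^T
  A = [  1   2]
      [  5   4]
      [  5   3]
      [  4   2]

Feasible with a bounded optimal solution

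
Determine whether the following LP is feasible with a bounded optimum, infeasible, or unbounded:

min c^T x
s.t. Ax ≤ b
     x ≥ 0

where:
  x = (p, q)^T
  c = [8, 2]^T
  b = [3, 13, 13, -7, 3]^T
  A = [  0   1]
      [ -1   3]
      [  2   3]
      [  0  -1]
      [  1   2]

Infeasible (no feasible solution exists)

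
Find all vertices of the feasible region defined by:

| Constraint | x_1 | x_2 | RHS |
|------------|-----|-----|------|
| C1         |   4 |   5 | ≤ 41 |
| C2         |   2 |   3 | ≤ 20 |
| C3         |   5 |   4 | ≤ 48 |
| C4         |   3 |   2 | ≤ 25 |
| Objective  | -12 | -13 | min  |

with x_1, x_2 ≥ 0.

(0, 0), (8.333, 0), (7, 2), (0, 6.667)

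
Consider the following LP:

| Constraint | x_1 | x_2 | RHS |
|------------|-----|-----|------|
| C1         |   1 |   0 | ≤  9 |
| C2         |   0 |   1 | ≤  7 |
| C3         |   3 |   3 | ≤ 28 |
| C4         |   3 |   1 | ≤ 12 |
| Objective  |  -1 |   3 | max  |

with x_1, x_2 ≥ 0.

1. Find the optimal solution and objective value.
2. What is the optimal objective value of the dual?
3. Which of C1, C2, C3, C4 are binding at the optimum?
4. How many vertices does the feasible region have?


1. x_1 = 0, x_2 = 7, z = 21
2. 21
3. C2
4. 4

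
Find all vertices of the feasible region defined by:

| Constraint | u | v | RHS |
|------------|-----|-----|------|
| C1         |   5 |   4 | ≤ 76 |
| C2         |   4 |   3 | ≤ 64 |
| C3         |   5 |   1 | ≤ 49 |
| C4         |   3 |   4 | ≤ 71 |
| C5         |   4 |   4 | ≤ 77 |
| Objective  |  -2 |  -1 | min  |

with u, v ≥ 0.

(0, 0), (9.8, 0), (8, 9), (2.5, 15.88), (0, 17.75)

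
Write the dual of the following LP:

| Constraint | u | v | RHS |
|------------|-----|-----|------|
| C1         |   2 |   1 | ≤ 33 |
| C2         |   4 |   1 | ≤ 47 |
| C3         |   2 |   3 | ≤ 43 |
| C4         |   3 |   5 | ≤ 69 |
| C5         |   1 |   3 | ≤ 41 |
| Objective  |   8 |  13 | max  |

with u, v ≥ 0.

Primal max cᵀx s.t. Ax ≤ b, x ≥ 0  →  Dual min bᵀy s.t. Aᵀy ≥ c, y ≥ 0.

Minimize: z = 33y1 + 47y2 + 43y3 + 69y4 + 41y5

Subject to:
  2y1 + 4y2 + 2y3 + 3y4 + y5 ≥ 8
  y1 + y2 + 3y3 + 5y4 + 3y5 ≥ 13
  y1, y2, y3, y4, y5 ≥ 0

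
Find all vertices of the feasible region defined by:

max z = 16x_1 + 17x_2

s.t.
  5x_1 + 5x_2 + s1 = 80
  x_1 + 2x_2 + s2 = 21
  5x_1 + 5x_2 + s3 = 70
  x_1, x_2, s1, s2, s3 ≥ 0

(0, 0), (14, 0), (7, 7), (0, 10.5)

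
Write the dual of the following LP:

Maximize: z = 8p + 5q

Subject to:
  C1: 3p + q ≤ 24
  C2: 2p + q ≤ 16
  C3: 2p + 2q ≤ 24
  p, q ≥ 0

Primal max cᵀx s.t. Ax ≤ b, x ≥ 0  →  Dual min bᵀy s.t. Aᵀy ≥ c, y ≥ 0.

Minimize: z = 24y1 + 16y2 + 24y3

Subject to:
  3y1 + 2y2 + 2y3 ≥ 8
  y1 + y2 + 2y3 ≥ 5
  y1, y2, y3 ≥ 0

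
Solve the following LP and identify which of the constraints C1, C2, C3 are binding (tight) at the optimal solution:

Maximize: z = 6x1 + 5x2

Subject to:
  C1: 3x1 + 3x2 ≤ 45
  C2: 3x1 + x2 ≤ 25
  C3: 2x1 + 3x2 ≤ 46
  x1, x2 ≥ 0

At x1 = 5, x2 = 10, compute slack b - a·x for each constraint:
  C1: 45 − 45 = 0  (binding)
  C2: 25 − 25 = 0  (binding)
  C3: 46 − 40 = 6  (slack)

Optimal: x1 = 5, x2 = 10
Binding: C1, C2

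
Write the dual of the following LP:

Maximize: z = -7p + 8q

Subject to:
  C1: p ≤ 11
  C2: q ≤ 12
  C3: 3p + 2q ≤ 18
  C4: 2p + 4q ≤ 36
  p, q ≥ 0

Primal max cᵀx s.t. Ax ≤ b, x ≥ 0  →  Dual min bᵀy s.t. Aᵀy ≥ c, y ≥ 0.

Minimize: z = 11y1 + 12y2 + 18y3 + 36y4

Subject to:
  y1 + 3y3 + 2y4 ≥ -7
  y2 + 2y3 + 4y4 ≥ 8
  y1, y2, y3, y4 ≥ 0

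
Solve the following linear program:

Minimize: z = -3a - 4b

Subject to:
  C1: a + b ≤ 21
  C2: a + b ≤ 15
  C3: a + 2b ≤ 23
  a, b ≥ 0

Evaluate the objective at each vertex of the feasible region:
  z(0, 0) = 0
  z(15, 0) = -45
  z(7, 8) = -53  ←
  z(0, 11.5) = -46
The minimum is at a = 7, b = 8.

a = 7, b = 8, z = -53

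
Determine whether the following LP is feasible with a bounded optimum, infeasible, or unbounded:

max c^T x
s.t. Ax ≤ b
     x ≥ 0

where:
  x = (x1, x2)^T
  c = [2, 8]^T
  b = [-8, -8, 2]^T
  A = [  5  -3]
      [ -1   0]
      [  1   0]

Infeasible (no feasible solution exists)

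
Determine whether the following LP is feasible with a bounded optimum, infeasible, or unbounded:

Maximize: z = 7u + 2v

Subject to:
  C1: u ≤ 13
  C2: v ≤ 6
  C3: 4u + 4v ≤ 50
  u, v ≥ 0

Feasible with a bounded optimal solution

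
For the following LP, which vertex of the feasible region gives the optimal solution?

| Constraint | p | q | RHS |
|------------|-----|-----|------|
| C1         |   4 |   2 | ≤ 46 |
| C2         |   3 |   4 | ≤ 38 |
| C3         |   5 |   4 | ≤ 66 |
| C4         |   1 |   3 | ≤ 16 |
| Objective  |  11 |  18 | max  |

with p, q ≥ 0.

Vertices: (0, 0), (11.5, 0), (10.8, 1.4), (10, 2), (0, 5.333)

Evaluate the objective at each vertex of the feasible region:
  z(0, 0) = 0
  z(11.5, 0) = 126.5
  z(10.8, 1.4) = 144
  z(10, 2) = 146  ←
  z(0, 5.333) = 96
The maximum is at p = 10, q = 2.

(10, 2)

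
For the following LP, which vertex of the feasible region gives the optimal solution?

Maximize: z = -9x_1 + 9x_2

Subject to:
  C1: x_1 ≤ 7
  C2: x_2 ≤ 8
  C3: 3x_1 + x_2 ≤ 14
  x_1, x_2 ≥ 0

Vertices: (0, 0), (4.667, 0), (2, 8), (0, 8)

Evaluate the objective at each vertex of the feasible region:
  z(0, 0) = 0
  z(4.667, 0) = -42
  z(2, 8) = 54
  z(0, 8) = 72  ←
The maximum is at x_1 = 0, x_2 = 8.

(0, 8)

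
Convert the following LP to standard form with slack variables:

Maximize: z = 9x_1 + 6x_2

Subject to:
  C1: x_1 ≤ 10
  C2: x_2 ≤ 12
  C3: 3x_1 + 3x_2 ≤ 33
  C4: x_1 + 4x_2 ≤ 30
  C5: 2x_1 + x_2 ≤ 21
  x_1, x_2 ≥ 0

max z = 9x_1 + 6x_2

s.t.
  x_1 + s1 = 10
  x_2 + s2 = 12
  3x_1 + 3x_2 + s3 = 33
  x_1 + 4x_2 + s4 = 30
  2x_1 + x_2 + s5 = 21
  x_1, x_2, s1, s2, s3, s4, s5 ≥ 0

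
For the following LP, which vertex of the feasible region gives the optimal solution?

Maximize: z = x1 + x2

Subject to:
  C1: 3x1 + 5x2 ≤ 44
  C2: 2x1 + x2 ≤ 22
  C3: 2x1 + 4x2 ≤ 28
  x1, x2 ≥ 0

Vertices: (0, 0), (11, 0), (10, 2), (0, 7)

Evaluate the objective at each vertex of the feasible region:
  z(0, 0) = 0
  z(11, 0) = 11
  z(10, 2) = 12  ←
  z(0, 7) = 7
The maximum is at x1 = 10, x2 = 2.

(10, 2)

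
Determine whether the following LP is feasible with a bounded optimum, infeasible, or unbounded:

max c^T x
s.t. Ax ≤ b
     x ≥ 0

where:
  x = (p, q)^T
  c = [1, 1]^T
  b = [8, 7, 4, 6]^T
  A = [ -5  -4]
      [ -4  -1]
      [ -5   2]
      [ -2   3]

Unbounded (objective can increase without bound)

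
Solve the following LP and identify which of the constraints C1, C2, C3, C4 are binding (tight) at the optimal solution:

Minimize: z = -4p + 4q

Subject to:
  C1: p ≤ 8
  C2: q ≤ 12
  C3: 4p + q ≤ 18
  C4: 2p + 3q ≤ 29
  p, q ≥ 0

At p = 4.5, q = 0, compute slack b - a·x for each constraint:
  C1: 8 − 4.5 = 3.5  (slack)
  C2: 12 − 0 = 12  (slack)
  C3: 18 − 18 = 0  (binding)
  C4: 29 − 9 = 20  (slack)

Optimal: p = 4.5, q = 0
Binding: C3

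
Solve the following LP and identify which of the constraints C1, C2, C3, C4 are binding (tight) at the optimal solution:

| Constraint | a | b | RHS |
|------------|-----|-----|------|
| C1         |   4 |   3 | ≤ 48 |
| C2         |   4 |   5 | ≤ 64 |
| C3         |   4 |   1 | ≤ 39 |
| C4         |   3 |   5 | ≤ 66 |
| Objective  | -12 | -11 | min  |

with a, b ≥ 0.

At a = 6, b = 8, compute slack b - a·x for each constraint:
  C1: 48 − 48 = 0  (binding)
  C2: 64 − 64 = 0  (binding)
  C3: 39 − 32 = 7  (slack)
  C4: 66 − 58 = 8  (slack)

Optimal: a = 6, b = 8
Binding: C1, C2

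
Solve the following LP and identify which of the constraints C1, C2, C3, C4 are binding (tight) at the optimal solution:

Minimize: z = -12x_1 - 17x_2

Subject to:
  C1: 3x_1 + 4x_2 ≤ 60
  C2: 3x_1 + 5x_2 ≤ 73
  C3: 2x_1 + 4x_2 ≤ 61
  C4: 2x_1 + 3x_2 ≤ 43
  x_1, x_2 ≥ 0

At x_1 = 8, x_2 = 9, compute slack b - a·x for each constraint:
  C1: 60 − 60 = 0  (binding)
  C2: 73 − 69 = 4  (slack)
  C3: 61 − 52 = 9  (slack)
  C4: 43 − 43 = 0  (binding)

Optimal: x_1 = 8, x_2 = 9
Binding: C1, C4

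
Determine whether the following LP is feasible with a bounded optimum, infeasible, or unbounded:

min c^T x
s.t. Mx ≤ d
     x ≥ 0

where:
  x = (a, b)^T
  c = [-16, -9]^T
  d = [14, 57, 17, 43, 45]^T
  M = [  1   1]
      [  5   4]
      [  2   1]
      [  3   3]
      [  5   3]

Feasible with a bounded optimal solution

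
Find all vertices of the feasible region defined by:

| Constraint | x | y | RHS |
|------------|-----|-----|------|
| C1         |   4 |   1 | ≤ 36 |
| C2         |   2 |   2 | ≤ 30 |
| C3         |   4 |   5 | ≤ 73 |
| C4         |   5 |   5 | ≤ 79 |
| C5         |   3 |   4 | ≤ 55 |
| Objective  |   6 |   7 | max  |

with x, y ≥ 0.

(0, 0), (9, 0), (7, 8), (5, 10), (0, 13.75)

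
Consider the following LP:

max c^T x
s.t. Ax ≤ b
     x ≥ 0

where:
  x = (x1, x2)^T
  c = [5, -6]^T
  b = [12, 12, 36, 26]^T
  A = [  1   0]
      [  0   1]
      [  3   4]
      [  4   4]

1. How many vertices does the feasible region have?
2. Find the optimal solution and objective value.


1. 3
2. x1 = 6.5, x2 = 0, z = 32.5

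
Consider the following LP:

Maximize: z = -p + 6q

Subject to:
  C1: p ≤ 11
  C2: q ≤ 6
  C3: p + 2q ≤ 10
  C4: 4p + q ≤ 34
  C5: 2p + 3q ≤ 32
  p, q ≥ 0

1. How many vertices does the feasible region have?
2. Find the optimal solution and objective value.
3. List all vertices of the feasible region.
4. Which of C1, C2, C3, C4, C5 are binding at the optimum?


1. 4
2. p = 0, q = 5, z = 30
3. (0, 0), (8.5, 0), (8.286, 0.8571), (0, 5)
4. C3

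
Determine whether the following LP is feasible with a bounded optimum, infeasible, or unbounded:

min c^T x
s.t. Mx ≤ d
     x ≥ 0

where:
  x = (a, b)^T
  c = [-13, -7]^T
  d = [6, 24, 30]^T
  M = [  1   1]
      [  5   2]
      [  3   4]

Feasible with a bounded optimal solution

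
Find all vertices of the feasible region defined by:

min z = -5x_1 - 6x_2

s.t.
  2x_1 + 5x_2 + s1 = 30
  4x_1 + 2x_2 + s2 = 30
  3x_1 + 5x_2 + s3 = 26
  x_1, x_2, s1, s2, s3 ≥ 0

(0, 0), (7.5, 0), (7, 1), (0, 5.2)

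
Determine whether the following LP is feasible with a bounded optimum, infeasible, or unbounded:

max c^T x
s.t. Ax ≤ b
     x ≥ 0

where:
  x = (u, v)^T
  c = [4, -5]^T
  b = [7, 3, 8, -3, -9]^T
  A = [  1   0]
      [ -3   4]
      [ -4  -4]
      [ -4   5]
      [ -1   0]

Infeasible (no feasible solution exists)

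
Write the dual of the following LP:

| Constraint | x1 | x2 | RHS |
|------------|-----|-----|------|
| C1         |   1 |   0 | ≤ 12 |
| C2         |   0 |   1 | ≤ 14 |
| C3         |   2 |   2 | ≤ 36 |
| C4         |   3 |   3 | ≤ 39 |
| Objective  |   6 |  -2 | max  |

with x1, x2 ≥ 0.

Primal max cᵀx s.t. Ax ≤ b, x ≥ 0  →  Dual min bᵀy s.t. Aᵀy ≥ c, y ≥ 0.

Minimize: z = 12y1 + 14y2 + 36y3 + 39y4

Subject to:
  y1 + 2y3 + 3y4 ≥ 6
  y2 + 2y3 + 3y4 ≥ -2
  y1, y2, y3, y4 ≥ 0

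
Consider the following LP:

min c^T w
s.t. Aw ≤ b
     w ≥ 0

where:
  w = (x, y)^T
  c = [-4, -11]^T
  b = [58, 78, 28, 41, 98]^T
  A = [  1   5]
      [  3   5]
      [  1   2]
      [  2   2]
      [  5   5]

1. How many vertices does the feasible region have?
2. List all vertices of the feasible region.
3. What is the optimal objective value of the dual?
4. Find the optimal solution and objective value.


1. 5
2. (0, 0), (19.6, 0), (11.2, 8.4), (8, 10), (0, 11.6)
3. -142
4. x = 8, y = 10, z = -142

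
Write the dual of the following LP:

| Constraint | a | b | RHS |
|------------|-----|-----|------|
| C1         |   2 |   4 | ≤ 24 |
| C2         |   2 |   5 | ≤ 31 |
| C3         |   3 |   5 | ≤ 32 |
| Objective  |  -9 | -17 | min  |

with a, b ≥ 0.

Primal min cᵀx s.t. Ax ≤ b, x ≥ 0  →  Dual max −bᵀy s.t. Aᵀy ≥ −c, y ≥ 0.

Maximize: z = -24y1 - 31y2 - 32y3

Subject to:
  2y1 + 2y2 + 3y3 ≥ 9
  4y1 + 5y2 + 5y3 ≥ 17
  y1, y2, y3 ≥ 0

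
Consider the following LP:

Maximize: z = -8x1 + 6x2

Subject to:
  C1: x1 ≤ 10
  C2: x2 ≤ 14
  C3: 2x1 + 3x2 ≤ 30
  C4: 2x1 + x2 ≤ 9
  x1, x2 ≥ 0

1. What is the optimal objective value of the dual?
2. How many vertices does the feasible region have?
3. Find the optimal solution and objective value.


1. 54
2. 3
3. x1 = 0, x2 = 9, z = 54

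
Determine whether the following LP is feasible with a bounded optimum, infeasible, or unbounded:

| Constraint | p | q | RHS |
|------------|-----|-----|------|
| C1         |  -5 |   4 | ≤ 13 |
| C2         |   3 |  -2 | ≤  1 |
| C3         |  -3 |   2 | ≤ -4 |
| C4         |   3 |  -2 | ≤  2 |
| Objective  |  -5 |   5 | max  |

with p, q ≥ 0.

Infeasible (no feasible solution exists)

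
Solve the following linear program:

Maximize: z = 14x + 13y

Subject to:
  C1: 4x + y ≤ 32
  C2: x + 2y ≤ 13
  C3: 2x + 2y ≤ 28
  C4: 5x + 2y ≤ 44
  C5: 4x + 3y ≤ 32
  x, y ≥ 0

Evaluate the objective at each vertex of the feasible region:
  z(0, 0) = 0
  z(8, 0) = 112
  z(5, 4) = 122  ←
  z(0, 6.5) = 84.5
The maximum is at x = 5, y = 4.

x = 5, y = 4, z = 122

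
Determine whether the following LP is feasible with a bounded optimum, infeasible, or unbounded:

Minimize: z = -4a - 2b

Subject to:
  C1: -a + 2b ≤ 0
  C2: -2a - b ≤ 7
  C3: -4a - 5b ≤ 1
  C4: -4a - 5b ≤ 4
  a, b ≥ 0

Unbounded (objective can decrease without bound)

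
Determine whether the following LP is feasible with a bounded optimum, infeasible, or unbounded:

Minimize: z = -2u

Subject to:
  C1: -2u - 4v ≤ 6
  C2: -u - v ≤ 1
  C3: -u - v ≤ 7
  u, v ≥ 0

Unbounded (objective can decrease without bound)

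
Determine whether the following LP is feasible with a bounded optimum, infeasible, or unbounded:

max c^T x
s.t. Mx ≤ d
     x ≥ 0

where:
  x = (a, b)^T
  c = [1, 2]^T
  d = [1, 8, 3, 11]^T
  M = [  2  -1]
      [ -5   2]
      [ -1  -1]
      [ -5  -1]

Unbounded (objective can increase without bound)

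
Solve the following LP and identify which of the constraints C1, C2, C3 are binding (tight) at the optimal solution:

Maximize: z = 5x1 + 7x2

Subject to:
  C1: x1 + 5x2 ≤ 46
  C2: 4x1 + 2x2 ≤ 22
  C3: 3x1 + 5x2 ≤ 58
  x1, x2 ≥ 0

At x1 = 1, x2 = 9, compute slack b - a·x for each constraint:
  C1: 46 − 46 = 0  (binding)
  C2: 22 − 22 = 0  (binding)
  C3: 58 − 48 = 10  (slack)

Optimal: x1 = 1, x2 = 9
Binding: C1, C2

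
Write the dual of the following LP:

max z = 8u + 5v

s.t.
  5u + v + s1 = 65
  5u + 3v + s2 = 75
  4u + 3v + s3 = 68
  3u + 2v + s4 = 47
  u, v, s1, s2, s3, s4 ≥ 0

Primal max cᵀx s.t. Ax ≤ b, x ≥ 0  →  Dual min bᵀy s.t. Aᵀy ≥ c, y ≥ 0.

Minimize: z = 65y1 + 75y2 + 68y3 + 47y4

Subject to:
  5y1 + 5y2 + 4y3 + 3y4 ≥ 8
  y1 + 3y2 + 3y3 + 2y4 ≥ 5
  y1, y2, y3, y4 ≥ 0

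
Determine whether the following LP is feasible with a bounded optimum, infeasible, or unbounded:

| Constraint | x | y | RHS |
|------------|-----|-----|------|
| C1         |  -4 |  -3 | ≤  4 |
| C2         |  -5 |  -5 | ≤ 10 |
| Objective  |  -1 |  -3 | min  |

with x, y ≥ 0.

Unbounded (objective can decrease without bound)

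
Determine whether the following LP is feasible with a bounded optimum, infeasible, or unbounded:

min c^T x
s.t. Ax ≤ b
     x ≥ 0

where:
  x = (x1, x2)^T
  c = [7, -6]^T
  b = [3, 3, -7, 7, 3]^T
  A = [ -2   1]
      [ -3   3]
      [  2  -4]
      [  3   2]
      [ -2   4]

Infeasible (no feasible solution exists)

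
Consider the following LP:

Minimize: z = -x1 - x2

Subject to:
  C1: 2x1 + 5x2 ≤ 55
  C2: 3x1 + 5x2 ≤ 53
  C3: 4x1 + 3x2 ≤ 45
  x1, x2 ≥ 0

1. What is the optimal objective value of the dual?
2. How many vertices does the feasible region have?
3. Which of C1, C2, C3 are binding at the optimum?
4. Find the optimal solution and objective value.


1. -13
2. 4
3. C2, C3
4. x1 = 6, x2 = 7, z = -13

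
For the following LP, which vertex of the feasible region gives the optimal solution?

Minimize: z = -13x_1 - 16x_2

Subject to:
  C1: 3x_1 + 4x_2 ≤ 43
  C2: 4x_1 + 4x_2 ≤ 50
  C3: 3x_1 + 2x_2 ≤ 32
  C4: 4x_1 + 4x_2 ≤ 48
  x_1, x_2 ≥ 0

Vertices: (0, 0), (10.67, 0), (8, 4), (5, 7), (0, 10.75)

Evaluate the objective at each vertex of the feasible region:
  z(0, 0) = 0
  z(10.67, 0) = -138.7
  z(8, 4) = -168
  z(5, 7) = -177  ←
  z(0, 10.75) = -172
The minimum is at x_1 = 5, x_2 = 7.

(5, 7)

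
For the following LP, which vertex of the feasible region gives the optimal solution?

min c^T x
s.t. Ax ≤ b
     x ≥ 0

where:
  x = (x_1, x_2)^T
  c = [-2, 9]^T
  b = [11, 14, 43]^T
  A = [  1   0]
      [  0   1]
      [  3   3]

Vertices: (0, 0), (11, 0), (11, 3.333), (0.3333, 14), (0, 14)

Evaluate the objective at each vertex of the feasible region:
  z(0, 0) = 0
  z(11, 0) = -22  ←
  z(11, 3.333) = 8
  z(0.3333, 14) = 125.3
  z(0, 14) = 126
The minimum is at x_1 = 11, x_2 = 0.

(11, 0)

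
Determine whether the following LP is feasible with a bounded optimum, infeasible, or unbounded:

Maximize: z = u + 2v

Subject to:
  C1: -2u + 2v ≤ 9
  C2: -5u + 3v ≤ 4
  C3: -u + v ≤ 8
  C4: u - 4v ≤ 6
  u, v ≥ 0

Unbounded (objective can increase without bound)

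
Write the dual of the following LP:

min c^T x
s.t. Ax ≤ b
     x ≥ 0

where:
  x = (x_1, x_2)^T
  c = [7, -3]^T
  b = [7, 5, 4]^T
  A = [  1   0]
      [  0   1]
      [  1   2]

Primal min cᵀx s.t. Ax ≤ b, x ≥ 0  →  Dual max −bᵀy s.t. Aᵀy ≥ −c, y ≥ 0.

Maximize: z = -7y1 - 5y2 - 4y3

Subject to:
  y1 + y3 ≥ -7
  y2 + 2y3 ≥ 3
  y1, y2, y3 ≥ 0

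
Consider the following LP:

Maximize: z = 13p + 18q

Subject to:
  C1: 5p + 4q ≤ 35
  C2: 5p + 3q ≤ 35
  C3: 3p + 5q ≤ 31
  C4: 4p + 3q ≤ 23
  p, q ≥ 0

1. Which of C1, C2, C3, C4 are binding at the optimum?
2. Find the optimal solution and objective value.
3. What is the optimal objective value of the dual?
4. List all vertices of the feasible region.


1. C3, C4
2. p = 2, q = 5, z = 116
3. 116
4. (0, 0), (5.75, 0), (2, 5), (0, 6.2)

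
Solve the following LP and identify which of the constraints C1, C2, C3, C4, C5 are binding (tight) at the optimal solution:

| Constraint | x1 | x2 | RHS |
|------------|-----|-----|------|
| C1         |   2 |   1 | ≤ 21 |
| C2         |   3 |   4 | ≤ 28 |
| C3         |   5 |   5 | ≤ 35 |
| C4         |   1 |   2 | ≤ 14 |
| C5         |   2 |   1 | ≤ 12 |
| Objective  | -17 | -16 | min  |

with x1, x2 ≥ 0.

At x1 = 5, x2 = 2, compute slack b - a·x for each constraint:
  C1: 21 − 12 = 9  (slack)
  C2: 28 − 23 = 5  (slack)
  C3: 35 − 35 = 0  (binding)
  C4: 14 − 9 = 5  (slack)
  C5: 12 − 12 = 0  (binding)

Optimal: x1 = 5, x2 = 2
Binding: C3, C5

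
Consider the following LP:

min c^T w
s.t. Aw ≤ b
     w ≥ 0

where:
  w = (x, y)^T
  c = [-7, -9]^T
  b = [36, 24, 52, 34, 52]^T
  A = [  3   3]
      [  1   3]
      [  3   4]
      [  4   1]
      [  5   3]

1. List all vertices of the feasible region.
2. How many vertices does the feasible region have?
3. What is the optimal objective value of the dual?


1. (0, 0), (8.5, 0), (7.333, 4.667), (6, 6), (0, 8)
2. 5
3. -96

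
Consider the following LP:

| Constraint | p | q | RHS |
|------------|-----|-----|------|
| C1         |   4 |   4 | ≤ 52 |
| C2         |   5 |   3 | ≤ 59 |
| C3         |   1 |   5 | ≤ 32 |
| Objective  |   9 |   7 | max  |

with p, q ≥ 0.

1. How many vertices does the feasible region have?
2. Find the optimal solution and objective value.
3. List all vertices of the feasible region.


1. 5
2. p = 10, q = 3, z = 111
3. (0, 0), (11.8, 0), (10, 3), (8.25, 4.75), (0, 6.4)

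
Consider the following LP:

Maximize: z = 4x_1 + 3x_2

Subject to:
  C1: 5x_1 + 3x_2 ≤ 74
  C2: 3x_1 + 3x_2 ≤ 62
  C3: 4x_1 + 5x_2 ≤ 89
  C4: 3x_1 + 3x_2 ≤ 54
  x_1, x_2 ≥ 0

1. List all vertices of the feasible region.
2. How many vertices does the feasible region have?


1. (0, 0), (14.8, 0), (10, 8), (1, 17), (0, 17.8)
2. 5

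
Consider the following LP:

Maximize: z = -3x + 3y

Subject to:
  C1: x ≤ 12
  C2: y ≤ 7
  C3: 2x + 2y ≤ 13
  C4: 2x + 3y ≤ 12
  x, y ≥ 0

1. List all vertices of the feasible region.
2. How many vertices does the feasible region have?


1. (0, 0), (6, 0), (0, 4)
2. 3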